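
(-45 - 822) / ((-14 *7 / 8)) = 3468 / 49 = 70.78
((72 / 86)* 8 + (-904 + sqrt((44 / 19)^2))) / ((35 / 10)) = -1462408 / 5719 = -255.71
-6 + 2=-4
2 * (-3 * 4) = -24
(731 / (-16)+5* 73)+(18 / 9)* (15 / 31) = 320.28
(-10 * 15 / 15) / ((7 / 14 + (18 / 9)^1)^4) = -32 / 125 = -0.26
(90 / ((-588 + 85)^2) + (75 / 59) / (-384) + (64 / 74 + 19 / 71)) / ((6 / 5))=9449288263475 / 10038943727872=0.94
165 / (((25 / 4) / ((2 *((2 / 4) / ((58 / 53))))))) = 3498 / 145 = 24.12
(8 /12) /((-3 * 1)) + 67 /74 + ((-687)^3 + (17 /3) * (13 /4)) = -431891254955 /1332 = -324242683.90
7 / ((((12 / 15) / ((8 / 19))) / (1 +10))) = 770 / 19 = 40.53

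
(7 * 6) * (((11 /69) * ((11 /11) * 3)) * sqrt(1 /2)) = 231 * sqrt(2) /23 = 14.20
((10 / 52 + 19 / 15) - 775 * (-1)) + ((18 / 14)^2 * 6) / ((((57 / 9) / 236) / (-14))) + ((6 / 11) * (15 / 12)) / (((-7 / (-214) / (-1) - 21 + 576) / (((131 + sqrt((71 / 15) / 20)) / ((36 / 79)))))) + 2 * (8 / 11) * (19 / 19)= -595767323255323 / 135525209820 + 8453 * sqrt(213) / 94060296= -4395.99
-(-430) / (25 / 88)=7568 / 5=1513.60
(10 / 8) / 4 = 0.31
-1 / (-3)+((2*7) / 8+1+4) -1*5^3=-1415 / 12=-117.92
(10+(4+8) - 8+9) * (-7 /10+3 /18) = -12.27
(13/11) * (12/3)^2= 208/11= 18.91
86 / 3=28.67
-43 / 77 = -0.56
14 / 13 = 1.08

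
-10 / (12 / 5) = -4.17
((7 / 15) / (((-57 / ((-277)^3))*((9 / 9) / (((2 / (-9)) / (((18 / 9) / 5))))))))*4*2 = -1190220248 / 1539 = -773372.48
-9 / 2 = -4.50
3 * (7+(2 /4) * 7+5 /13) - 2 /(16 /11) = 3253 /104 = 31.28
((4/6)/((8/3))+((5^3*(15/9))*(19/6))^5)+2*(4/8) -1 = 236139202117920394267/1889568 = 124969941339989.03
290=290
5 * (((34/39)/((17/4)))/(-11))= -40/429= -0.09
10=10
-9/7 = -1.29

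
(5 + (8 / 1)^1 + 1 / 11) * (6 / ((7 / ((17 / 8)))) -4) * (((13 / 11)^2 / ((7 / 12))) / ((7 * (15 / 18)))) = -26720928 / 2282665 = -11.71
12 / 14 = 6 / 7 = 0.86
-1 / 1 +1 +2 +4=6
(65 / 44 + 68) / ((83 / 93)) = 284301 / 3652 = 77.85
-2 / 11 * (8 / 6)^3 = -128 / 297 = -0.43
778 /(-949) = -778 /949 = -0.82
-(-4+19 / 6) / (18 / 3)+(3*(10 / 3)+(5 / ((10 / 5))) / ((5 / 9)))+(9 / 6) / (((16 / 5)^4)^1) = 17285611 / 1179648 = 14.65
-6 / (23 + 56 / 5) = -10 / 57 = -0.18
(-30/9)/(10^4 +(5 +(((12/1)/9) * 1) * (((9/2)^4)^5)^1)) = -2621440/12157665466925180961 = -0.00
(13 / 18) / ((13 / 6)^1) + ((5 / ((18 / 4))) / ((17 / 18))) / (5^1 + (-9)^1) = 2 / 51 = 0.04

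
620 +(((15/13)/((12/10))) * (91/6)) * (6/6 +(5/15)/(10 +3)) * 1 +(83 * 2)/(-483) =11954216/18837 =634.61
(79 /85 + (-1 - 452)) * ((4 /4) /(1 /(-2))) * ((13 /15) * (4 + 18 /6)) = 6993532 /1275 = 5485.12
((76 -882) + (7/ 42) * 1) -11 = -4901/ 6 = -816.83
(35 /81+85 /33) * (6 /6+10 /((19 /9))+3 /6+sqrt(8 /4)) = 2680 * sqrt(2) /891+105860 /5643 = 23.01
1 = 1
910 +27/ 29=26417/ 29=910.93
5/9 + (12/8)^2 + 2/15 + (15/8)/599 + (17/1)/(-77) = 45184229/16604280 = 2.72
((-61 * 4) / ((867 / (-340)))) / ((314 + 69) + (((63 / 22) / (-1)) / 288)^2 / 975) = 786046976000 / 3146281882433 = 0.25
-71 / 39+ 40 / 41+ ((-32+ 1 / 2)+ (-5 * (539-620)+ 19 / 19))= 1194949 / 3198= 373.66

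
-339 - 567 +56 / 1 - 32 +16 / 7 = -6158 / 7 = -879.71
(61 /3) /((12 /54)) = 183 /2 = 91.50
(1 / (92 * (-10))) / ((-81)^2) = -1 / 6036120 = -0.00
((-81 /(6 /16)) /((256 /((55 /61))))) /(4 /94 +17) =-7755 /173728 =-0.04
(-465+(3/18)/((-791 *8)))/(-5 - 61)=1605011/227808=7.05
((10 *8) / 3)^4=40960000 / 81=505679.01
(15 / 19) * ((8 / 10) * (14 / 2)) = 84 / 19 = 4.42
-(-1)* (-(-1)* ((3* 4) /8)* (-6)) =-9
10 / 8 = 5 / 4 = 1.25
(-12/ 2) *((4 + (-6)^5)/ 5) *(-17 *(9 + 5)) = -11098416/ 5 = -2219683.20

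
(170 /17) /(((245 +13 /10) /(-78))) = -2600 /821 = -3.17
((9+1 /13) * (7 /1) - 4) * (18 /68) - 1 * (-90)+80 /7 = 181291 /1547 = 117.19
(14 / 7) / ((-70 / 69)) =-69 / 35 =-1.97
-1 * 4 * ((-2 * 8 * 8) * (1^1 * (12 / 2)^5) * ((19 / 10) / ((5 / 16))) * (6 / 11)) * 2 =7261913088 / 275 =26406956.68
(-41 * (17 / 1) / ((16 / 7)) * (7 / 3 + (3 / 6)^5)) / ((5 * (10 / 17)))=-18828061 / 76800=-245.16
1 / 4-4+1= -11 / 4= -2.75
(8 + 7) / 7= 15 / 7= 2.14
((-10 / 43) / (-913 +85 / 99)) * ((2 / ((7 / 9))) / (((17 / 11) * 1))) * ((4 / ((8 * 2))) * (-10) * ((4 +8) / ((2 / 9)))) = -13231350 / 231037667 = -0.06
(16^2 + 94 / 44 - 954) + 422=-6025 / 22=-273.86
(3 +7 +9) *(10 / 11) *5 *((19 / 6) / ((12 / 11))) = 9025 / 36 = 250.69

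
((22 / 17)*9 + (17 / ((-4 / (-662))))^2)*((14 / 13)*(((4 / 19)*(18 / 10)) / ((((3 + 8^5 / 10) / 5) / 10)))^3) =1.64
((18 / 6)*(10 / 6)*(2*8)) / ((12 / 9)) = 60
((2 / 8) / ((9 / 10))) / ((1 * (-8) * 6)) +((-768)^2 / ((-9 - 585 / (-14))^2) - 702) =-114822319 / 749088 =-153.28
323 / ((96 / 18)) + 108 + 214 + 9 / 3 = 6169 / 16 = 385.56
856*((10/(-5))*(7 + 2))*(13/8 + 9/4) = -59706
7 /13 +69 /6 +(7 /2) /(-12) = 3665 /312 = 11.75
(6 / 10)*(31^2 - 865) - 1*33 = 123 / 5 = 24.60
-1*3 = -3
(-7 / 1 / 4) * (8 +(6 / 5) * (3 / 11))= -1603 / 110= -14.57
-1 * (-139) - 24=115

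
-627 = -627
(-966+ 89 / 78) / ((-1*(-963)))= -75259 / 75114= -1.00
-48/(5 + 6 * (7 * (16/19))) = -912/767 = -1.19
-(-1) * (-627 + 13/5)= -3122/5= -624.40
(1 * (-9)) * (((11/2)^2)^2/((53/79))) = -10409751/848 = -12275.65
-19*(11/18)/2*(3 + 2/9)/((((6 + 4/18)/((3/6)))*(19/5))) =-1595/4032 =-0.40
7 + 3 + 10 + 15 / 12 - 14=29 / 4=7.25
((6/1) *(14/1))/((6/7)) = 98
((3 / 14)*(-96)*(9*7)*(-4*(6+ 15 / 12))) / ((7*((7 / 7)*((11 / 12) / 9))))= 4059072 / 77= 52715.22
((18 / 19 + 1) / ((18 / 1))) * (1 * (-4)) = -74 / 171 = -0.43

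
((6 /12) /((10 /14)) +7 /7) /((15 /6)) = 17 /25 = 0.68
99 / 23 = 4.30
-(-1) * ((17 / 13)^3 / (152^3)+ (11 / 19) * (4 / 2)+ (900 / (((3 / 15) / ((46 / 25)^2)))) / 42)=98267932484531 / 270040476160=363.90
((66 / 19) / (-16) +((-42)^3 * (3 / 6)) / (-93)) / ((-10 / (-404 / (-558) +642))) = -2803179553 / 109554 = -25587.19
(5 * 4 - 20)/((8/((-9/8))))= 0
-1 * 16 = -16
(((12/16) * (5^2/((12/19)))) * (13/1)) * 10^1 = 30875/8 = 3859.38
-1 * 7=-7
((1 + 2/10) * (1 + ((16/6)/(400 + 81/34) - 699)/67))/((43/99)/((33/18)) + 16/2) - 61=-427374818477/6851786825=-62.37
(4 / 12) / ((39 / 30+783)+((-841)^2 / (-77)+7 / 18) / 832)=1921920 / 4458432973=0.00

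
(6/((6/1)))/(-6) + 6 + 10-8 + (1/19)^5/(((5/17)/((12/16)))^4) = 9310152535603/1188527520000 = 7.83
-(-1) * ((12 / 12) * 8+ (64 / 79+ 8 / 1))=1328 / 79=16.81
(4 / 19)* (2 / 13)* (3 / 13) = 24 / 3211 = 0.01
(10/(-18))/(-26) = 5/234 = 0.02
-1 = -1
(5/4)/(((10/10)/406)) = 1015/2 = 507.50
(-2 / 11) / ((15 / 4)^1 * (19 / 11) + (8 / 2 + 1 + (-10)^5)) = 8 / 4399495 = 0.00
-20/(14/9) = -90/7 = -12.86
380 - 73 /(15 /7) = 5189 /15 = 345.93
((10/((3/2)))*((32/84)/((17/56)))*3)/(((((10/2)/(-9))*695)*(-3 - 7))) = 384/59075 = 0.01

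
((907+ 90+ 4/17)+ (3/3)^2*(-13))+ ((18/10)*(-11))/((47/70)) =762842/799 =954.75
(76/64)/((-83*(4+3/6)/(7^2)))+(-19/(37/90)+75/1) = 6329993/221112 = 28.63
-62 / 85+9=703 / 85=8.27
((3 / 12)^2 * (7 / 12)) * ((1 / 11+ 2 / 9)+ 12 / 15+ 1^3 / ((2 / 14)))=1757 / 5940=0.30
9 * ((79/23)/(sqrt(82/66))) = 711 * sqrt(1353)/943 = 27.73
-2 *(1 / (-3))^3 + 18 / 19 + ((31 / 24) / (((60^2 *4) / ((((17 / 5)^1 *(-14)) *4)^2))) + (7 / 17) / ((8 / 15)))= 109999859 / 21802500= 5.05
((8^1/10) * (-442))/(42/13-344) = 11492/11075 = 1.04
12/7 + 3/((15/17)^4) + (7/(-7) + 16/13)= 10587286/1535625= 6.89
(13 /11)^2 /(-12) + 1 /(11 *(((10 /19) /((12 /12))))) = 0.06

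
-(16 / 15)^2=-256 / 225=-1.14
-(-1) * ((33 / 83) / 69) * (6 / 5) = 66 / 9545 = 0.01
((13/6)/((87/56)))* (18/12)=182/87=2.09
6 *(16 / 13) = 96 / 13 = 7.38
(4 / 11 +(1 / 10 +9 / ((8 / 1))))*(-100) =-3495 / 22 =-158.86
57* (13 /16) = 741 /16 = 46.31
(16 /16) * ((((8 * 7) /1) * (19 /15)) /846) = 532 /6345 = 0.08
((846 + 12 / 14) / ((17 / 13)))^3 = 457672314438144 / 1685159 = 271589989.10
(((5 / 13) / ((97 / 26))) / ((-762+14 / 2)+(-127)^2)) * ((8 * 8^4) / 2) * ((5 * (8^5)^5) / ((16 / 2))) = 1934281311383406679529881600 / 745639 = 2594125724892886074266.34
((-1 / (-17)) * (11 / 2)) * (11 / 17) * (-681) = -82401 / 578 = -142.56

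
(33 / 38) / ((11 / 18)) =27 / 19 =1.42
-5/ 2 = -2.50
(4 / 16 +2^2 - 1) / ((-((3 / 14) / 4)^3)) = -570752 / 27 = -21138.96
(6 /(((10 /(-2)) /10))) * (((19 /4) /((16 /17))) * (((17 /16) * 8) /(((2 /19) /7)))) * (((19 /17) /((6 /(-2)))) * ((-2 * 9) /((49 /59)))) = -61916193 /224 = -276411.58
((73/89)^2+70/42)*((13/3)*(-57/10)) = -6865612/118815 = -57.78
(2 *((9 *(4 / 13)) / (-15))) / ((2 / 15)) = -36 / 13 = -2.77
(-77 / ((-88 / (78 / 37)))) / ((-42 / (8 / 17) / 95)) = -1235 / 629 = -1.96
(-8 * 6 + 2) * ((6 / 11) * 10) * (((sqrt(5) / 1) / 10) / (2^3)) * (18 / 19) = -621 * sqrt(5) / 209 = -6.64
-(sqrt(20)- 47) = 47- 2 * sqrt(5) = 42.53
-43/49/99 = -43/4851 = -0.01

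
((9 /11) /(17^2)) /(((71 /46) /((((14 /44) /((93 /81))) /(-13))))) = -39123 /1000567997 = -0.00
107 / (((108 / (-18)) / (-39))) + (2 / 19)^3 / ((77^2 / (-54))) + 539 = 100406849295 / 81334022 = 1234.50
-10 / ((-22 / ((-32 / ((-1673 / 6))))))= 960 / 18403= 0.05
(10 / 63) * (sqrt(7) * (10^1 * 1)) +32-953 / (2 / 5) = -4701 / 2 +100 * sqrt(7) / 63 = -2346.30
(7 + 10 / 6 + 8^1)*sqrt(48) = 200*sqrt(3) / 3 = 115.47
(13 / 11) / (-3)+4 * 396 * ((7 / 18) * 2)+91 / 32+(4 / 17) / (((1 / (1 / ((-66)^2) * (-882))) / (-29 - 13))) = 244164409 / 197472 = 1236.45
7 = 7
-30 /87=-0.34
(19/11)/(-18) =-19/198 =-0.10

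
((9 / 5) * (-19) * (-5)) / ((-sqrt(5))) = -171 * sqrt(5) / 5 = -76.47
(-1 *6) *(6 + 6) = -72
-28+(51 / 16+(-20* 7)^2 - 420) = 306483 / 16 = 19155.19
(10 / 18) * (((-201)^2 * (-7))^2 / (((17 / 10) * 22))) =222166109025 / 187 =1188054058.96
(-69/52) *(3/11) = -207/572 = -0.36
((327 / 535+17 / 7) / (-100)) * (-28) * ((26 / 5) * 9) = 2663856 / 66875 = 39.83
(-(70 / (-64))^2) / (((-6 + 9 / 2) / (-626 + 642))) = 1225 / 96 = 12.76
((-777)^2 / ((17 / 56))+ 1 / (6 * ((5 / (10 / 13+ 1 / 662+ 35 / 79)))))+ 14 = 689577080574329 / 346735740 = 1988768.39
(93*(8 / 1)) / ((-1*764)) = -0.97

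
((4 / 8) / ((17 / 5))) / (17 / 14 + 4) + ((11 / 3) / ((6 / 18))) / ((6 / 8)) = 54709 / 3723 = 14.69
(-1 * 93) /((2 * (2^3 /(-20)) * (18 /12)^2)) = 155 /3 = 51.67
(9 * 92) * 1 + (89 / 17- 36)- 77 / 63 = 121790 / 153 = 796.01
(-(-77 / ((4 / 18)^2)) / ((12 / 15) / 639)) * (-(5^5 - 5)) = -3885806925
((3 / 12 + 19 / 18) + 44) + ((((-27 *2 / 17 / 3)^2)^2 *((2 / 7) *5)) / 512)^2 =35679725456858081 / 787535112059136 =45.31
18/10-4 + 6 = 19/5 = 3.80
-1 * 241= -241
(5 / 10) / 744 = 1 / 1488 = 0.00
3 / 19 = 0.16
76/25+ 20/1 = 576/25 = 23.04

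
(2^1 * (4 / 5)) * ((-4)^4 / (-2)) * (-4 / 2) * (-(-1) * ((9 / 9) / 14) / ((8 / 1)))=128 / 35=3.66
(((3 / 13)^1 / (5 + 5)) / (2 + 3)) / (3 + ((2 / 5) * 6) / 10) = 1 / 702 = 0.00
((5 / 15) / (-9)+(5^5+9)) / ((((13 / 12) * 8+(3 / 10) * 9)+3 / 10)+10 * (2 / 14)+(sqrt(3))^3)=162887725 / 573462 - 4146233 * sqrt(3) / 63718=171.34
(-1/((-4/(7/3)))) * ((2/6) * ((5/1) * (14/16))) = 245/288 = 0.85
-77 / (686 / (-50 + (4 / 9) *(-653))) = 38.19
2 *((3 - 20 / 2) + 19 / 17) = -11.76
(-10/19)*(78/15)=-52/19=-2.74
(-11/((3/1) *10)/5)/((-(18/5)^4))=275/629856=0.00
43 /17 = 2.53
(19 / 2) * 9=171 / 2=85.50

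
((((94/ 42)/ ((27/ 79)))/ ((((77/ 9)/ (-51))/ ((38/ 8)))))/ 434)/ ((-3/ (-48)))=-2398598/ 350889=-6.84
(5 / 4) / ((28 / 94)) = 235 / 56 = 4.20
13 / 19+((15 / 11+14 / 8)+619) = 520659 / 836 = 622.80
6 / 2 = 3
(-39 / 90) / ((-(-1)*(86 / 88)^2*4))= -3146 / 27735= -0.11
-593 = -593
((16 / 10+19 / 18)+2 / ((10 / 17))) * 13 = 1417 / 18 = 78.72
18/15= 6/5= 1.20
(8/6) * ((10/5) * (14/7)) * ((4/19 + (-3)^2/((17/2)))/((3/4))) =26240/2907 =9.03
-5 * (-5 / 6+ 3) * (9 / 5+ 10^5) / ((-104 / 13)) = 6500117 / 48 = 135419.10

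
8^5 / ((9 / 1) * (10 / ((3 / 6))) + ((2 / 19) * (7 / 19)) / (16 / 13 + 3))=325304320 / 1787041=182.04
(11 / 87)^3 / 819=1331 / 539313957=0.00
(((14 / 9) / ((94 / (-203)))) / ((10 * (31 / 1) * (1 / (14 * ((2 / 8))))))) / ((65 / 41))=-407827 / 17046900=-0.02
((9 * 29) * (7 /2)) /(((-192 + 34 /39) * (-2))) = 2.39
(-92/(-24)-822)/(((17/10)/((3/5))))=-288.76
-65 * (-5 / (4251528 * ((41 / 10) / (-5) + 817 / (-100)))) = -8125 / 955530918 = -0.00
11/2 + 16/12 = 41/6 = 6.83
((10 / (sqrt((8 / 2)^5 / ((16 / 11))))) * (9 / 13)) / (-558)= -5 * sqrt(11) / 35464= -0.00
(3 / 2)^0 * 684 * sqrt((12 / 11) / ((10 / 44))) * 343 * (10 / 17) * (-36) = -33784128 * sqrt(30) / 17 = -10884899.41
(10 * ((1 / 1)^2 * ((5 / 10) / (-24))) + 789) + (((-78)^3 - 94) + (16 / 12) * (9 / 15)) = -56862769 / 120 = -473856.41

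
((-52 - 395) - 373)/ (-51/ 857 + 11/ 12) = -41136/ 43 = -956.65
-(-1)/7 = 1/7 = 0.14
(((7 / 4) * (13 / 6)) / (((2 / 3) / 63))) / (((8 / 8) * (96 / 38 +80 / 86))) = 4683861 / 45184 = 103.66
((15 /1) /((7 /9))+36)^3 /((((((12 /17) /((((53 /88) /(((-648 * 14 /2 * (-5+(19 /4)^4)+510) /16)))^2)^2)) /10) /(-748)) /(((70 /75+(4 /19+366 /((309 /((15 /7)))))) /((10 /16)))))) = -36822274176289013944851365888 /11053545795135070298102555144827473163435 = -0.00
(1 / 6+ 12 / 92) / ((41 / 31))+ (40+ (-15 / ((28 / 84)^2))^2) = 2520601 / 138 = 18265.22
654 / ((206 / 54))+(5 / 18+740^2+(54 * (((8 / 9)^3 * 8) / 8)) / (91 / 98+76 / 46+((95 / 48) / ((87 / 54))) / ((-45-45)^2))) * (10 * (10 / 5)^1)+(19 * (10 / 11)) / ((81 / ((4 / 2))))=10952471.32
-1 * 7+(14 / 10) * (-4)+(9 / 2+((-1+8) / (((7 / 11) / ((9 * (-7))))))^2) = 4802409 / 10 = 480240.90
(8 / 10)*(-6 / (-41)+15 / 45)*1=236 / 615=0.38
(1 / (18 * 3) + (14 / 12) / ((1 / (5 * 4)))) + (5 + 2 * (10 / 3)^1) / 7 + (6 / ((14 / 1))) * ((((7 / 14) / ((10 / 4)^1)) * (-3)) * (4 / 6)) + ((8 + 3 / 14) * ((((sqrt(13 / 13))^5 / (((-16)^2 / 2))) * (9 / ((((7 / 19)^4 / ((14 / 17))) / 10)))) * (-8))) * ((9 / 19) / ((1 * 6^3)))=7165257287 / 352658880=20.32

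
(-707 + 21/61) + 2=-42984/61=-704.66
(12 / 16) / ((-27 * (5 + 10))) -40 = -21601 / 540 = -40.00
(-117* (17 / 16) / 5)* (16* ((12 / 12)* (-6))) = 11934 / 5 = 2386.80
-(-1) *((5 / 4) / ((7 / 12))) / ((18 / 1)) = 0.12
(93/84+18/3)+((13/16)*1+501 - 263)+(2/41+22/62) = 35064609/142352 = 246.32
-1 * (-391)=391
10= 10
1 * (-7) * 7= -49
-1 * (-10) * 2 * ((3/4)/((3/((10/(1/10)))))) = 500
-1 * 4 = -4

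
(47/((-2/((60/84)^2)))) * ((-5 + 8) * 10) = -17625/49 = -359.69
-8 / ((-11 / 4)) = 32 / 11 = 2.91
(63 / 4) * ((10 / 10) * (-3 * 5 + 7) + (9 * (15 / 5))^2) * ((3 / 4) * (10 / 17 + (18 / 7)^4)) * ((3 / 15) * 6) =7544583243 / 16660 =452856.14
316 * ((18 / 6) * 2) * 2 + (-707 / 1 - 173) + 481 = 3393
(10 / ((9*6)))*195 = 325 / 9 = 36.11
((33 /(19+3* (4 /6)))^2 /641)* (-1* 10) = -1210 /31409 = -0.04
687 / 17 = 40.41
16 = 16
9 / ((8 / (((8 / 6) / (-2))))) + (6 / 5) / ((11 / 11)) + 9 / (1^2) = 9.45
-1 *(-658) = 658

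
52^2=2704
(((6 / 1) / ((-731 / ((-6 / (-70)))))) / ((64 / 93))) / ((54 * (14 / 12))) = -0.00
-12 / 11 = -1.09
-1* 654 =-654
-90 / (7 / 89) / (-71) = 8010 / 497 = 16.12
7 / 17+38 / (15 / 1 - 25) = -288 / 85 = -3.39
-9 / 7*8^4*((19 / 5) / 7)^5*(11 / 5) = -1004068048896 / 1838265625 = -546.20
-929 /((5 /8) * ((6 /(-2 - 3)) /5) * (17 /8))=148640 /51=2914.51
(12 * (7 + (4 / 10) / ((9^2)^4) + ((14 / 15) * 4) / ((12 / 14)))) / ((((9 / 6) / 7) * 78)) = 68434720508 / 8394110595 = 8.15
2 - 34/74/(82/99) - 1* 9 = -7.55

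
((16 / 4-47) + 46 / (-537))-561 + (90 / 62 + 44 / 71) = -711543011 / 1181937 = -602.01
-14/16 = -0.88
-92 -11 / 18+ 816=13021 / 18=723.39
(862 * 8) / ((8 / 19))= 16378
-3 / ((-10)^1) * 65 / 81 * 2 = 13 / 27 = 0.48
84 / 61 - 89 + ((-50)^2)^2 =381244655 / 61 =6249912.38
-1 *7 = -7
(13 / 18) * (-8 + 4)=-26 / 9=-2.89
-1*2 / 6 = -1 / 3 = -0.33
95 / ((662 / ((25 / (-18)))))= -2375 / 11916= -0.20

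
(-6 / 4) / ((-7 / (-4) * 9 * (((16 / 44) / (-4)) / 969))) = 7106 / 7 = 1015.14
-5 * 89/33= -445/33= -13.48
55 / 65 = 11 / 13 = 0.85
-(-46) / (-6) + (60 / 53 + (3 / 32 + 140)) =679549 / 5088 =133.56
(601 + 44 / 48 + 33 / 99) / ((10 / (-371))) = -893739 / 40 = -22343.48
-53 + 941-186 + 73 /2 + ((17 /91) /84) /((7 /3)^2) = 92203253 /124852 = 738.50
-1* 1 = -1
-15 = -15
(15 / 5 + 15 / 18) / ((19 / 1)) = 23 / 114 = 0.20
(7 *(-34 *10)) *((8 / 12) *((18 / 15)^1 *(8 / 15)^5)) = -62390272 / 759375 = -82.16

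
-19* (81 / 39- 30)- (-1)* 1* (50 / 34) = 117574 / 221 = 532.01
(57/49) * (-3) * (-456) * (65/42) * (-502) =-1236325.01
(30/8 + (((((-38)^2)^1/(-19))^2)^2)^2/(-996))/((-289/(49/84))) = 7791243512158687/3454128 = 2255632539.43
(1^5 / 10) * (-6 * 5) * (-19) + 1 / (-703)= 40070 / 703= 57.00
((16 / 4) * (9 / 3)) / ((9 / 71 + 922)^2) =60492 / 4286451841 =0.00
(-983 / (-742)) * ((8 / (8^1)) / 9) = 983 / 6678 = 0.15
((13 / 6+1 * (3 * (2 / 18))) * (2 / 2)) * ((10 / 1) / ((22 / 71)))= 1775 / 22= 80.68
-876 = -876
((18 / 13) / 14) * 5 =45 / 91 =0.49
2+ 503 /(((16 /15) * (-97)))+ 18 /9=-1337 /1552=-0.86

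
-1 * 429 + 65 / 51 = -21814 / 51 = -427.73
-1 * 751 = -751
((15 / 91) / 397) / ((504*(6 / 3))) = 5 / 12138672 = 0.00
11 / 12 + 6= 83 / 12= 6.92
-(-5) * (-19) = -95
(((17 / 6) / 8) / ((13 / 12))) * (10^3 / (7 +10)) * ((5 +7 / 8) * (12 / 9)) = 5875 / 39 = 150.64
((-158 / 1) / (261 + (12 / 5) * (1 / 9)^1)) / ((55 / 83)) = -39342 / 43109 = -0.91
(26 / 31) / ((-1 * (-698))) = 13 / 10819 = 0.00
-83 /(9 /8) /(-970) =332 /4365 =0.08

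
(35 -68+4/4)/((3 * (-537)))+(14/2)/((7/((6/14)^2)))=16067/78939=0.20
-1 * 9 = -9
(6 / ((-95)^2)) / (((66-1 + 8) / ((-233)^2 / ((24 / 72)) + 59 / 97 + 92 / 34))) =1611438888 / 1086402425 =1.48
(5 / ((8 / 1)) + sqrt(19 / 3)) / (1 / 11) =34.56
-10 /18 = -5 /9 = -0.56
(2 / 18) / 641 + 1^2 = 1.00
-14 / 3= -4.67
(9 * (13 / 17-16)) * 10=-23310 / 17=-1371.18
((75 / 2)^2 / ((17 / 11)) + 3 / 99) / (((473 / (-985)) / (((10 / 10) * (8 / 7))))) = -4022627710 / 1857471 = -2165.65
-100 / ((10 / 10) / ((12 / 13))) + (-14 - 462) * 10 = -63080 / 13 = -4852.31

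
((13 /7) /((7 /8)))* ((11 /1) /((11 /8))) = 832 /49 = 16.98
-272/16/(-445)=17/445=0.04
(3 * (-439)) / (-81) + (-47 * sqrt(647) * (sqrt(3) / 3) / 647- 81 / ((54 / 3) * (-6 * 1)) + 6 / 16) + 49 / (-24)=1657 / 108- 47 * sqrt(1941) / 1941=14.28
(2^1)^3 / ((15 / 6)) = 16 / 5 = 3.20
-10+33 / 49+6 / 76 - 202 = -393343 / 1862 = -211.25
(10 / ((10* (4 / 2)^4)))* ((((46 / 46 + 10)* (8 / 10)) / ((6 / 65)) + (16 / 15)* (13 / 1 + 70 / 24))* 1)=2527 / 360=7.02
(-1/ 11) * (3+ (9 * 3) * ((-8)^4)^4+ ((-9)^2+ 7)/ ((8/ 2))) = -7599824371187737/ 11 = -690893124653430.64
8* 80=640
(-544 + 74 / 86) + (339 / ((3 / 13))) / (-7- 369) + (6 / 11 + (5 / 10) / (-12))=-145802279 / 266772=-546.54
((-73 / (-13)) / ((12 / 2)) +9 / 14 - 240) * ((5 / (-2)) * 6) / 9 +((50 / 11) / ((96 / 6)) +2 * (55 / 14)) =405.51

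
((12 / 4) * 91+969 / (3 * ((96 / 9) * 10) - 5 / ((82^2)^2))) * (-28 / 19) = -37273098730364 / 91630009995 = -406.78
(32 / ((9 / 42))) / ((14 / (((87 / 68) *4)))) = 928 / 17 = 54.59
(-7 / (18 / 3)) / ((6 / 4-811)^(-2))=-18348127 / 24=-764505.29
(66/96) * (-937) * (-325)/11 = 304525/16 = 19032.81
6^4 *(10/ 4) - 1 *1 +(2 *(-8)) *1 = 3223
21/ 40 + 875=35021/ 40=875.52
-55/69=-0.80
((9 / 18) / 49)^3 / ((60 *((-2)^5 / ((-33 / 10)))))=0.00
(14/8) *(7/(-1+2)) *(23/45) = 6.26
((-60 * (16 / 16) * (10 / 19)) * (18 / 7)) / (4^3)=-675 / 532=-1.27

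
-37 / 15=-2.47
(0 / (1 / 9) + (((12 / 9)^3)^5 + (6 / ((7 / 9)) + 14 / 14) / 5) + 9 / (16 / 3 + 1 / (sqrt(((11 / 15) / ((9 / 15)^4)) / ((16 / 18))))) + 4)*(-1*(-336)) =4132389363786352 / 149491696095 - 14580*sqrt(330) / 6251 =27600.57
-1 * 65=-65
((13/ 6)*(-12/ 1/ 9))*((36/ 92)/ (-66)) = 13/ 759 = 0.02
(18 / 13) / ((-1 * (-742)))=9 / 4823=0.00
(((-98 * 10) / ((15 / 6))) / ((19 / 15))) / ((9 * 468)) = -490 / 6669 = -0.07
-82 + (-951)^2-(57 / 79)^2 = 5643851630 / 6241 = 904318.48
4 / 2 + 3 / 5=13 / 5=2.60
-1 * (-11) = 11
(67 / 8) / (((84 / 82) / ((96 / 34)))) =23.08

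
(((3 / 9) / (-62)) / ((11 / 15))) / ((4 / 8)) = -5 / 341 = -0.01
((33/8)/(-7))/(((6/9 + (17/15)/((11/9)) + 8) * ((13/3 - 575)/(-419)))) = -6844365/151765376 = -0.05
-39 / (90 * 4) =-13 / 120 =-0.11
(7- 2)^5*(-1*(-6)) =18750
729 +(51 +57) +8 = 845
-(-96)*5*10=4800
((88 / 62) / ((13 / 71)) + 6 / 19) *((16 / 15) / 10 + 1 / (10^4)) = 98931061 / 114855000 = 0.86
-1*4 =-4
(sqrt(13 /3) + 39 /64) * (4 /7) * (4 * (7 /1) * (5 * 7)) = 1365 /4 + 560 * sqrt(39) /3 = 1506.98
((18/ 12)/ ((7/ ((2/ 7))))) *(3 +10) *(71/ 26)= 213/ 98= 2.17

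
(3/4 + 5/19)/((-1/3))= -231/76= -3.04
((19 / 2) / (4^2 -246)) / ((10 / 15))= -57 / 920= -0.06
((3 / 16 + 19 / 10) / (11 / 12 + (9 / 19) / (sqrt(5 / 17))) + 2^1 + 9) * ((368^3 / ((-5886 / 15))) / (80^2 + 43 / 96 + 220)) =-2865192089436160 / 4180898024817 + 68312043159552 * sqrt(85) / 1393632674939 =-233.39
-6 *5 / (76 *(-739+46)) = 5 / 8778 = 0.00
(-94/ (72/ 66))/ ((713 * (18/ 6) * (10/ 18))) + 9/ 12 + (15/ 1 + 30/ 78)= 2977593/ 185380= 16.06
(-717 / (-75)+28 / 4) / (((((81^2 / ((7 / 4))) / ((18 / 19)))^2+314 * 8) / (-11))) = -4851 / 417132550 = -0.00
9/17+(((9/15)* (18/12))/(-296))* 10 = 2511/5032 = 0.50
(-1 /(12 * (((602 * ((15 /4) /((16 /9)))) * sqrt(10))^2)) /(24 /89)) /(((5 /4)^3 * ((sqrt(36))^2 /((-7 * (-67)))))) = -0.00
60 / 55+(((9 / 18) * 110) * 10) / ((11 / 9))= 4962 / 11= 451.09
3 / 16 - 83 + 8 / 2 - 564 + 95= -8765 / 16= -547.81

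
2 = 2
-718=-718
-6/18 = -1/3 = -0.33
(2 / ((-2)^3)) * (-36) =9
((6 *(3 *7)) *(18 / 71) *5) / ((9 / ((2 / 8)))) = 315 / 71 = 4.44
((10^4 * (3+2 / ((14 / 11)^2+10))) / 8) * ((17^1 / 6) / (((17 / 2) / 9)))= 8362500 / 703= 11895.45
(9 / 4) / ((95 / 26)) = 117 / 190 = 0.62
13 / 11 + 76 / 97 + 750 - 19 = 732.97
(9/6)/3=1/2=0.50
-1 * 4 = -4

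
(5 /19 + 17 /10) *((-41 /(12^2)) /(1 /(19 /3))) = -15293 /4320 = -3.54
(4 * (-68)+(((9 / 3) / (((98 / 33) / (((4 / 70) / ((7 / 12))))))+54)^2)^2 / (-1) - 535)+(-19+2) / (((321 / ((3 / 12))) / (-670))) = -114229894697626645083350207 / 13334713391052401250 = -8566355.45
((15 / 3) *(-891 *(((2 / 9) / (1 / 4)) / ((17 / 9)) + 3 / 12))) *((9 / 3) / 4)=-654885 / 272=-2407.67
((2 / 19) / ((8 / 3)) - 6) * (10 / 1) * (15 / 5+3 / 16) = -115515 / 608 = -189.99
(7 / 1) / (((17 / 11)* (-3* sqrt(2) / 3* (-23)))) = 77* sqrt(2) / 782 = 0.14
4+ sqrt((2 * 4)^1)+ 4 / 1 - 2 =2 * sqrt(2)+ 6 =8.83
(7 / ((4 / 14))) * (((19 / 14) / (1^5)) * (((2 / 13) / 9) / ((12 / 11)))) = 1463 / 2808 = 0.52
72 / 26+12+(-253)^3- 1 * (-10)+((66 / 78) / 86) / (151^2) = -16194252.23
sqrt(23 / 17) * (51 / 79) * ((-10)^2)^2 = 30000 * sqrt(391) / 79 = 7509.01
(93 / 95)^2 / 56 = 0.02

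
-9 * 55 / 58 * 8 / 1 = -68.28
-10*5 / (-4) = 25 / 2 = 12.50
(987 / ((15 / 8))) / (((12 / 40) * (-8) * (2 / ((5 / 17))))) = -1645 / 51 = -32.25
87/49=1.78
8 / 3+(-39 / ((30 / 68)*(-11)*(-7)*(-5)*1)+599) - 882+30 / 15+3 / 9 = -534708 / 1925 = -277.77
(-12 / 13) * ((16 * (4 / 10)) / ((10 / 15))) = -576 / 65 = -8.86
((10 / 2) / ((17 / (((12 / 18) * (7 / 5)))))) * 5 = 70 / 51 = 1.37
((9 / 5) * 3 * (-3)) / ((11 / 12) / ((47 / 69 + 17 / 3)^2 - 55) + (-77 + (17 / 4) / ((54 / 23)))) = 45367128 / 210739135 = 0.22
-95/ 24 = -3.96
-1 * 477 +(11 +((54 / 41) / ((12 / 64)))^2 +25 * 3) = -574327 / 1681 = -341.66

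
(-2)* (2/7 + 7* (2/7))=-4.57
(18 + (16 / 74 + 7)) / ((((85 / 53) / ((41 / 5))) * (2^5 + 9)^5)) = 49449 / 44435091725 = 0.00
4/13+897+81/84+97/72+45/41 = 241961345/268632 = 900.72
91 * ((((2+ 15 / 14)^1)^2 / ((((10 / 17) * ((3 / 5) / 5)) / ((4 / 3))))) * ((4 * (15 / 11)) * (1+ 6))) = 20431450 / 33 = 619134.85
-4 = -4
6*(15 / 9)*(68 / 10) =68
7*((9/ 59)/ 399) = 3/ 1121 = 0.00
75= 75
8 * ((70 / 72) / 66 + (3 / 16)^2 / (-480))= 178309 / 1520640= 0.12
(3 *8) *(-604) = -14496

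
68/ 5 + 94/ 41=3258/ 205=15.89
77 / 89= 0.87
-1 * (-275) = 275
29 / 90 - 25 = -2221 / 90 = -24.68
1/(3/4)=4/3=1.33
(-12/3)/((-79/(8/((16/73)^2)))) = 5329/632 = 8.43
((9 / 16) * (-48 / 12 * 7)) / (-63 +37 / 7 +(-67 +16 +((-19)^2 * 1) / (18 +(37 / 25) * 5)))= 18669 / 112016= 0.17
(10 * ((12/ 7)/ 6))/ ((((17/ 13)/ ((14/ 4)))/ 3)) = 390/ 17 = 22.94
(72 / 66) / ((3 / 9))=36 / 11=3.27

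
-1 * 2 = -2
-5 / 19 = -0.26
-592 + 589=-3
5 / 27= 0.19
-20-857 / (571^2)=-6521677 / 326041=-20.00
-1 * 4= -4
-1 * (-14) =14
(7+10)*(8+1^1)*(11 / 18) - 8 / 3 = 545 / 6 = 90.83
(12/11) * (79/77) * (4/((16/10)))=2370/847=2.80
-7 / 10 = -0.70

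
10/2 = 5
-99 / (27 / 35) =-128.33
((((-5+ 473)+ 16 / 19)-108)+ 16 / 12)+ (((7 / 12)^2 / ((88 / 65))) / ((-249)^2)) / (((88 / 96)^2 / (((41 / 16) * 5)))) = 72687442599239 / 200696740992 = 362.18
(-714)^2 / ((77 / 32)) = 2330496 / 11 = 211863.27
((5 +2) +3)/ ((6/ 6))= 10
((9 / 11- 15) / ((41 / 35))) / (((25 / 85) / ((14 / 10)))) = -129948 / 2255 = -57.63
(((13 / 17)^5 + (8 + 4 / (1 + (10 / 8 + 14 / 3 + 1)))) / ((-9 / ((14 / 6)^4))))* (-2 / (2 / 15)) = 2839224015691 / 6555479769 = 433.11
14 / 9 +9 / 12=83 / 36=2.31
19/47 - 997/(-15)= 47144/705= 66.87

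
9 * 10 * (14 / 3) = 420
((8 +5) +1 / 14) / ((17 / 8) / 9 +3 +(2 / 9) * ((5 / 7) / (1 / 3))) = 6588 / 1871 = 3.52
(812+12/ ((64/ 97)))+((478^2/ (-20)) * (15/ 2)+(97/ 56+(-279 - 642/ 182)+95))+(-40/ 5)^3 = -124559501/ 1456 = -85549.11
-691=-691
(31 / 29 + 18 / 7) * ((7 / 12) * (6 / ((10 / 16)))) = 2956 / 145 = 20.39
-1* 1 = -1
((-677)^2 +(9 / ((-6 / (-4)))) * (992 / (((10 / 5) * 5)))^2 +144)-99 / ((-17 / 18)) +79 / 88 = 19359083791 / 37400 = 517622.56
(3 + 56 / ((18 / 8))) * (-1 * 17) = -4267 / 9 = -474.11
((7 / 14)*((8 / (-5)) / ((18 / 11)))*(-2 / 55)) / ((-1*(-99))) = 4 / 22275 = 0.00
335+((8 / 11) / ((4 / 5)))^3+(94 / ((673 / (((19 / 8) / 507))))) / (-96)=58553116661657 / 174394306944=335.75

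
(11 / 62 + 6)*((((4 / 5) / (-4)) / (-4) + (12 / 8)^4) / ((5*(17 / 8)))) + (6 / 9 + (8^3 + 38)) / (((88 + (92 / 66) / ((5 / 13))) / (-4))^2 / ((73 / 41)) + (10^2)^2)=13050641349921487 / 4312951015896700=3.03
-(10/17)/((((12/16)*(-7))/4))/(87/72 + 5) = 1280/17731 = 0.07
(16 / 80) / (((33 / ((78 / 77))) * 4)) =13 / 8470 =0.00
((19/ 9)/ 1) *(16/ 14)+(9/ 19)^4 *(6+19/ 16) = 364475117/ 131363568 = 2.77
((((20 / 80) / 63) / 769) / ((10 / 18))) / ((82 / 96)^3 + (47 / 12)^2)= 27648 / 47516629195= 0.00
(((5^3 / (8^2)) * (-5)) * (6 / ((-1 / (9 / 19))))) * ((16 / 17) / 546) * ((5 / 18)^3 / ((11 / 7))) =78125 / 119721888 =0.00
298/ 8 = 149/ 4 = 37.25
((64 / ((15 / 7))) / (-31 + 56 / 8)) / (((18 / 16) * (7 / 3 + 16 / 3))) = -448 / 3105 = -0.14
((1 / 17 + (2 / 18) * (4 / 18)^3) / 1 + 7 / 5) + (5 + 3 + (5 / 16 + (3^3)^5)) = 128034810404729 / 8922960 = 14348916.77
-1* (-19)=19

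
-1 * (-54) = 54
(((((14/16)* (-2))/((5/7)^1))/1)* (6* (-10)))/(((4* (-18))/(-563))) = 27587/24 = 1149.46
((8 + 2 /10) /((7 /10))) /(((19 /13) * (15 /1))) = 1066 /1995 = 0.53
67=67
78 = 78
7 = 7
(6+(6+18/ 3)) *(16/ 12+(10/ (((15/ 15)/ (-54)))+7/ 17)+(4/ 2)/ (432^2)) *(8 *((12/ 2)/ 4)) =-853835887/ 7344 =-116263.06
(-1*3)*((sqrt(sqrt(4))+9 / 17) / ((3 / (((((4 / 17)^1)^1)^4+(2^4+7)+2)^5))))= -39714096393263749105611629145401*sqrt(2) / 4064231406647572522401601 - 357426867539373741950504662308609 / 69091933913008732880827217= -18992354.49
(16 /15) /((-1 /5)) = -16 /3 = -5.33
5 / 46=0.11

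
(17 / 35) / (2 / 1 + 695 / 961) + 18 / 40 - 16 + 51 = 13053519 / 366380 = 35.63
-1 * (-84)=84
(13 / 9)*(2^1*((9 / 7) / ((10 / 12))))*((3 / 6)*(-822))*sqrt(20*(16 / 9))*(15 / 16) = -32058*sqrt(5) / 7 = -10240.55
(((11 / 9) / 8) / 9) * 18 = 11 / 36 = 0.31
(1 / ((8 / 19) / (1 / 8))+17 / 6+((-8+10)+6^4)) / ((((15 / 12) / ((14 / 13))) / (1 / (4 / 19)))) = 33225661 / 6240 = 5324.63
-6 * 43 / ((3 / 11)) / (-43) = 22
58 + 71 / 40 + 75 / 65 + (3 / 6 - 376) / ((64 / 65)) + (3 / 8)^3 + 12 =-10263073 / 33280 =-308.39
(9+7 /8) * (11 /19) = 869 /152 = 5.72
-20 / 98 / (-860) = 1 / 4214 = 0.00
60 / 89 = 0.67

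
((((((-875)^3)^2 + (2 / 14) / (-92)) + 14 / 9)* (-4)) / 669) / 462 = -2601217666625976571507 / 447854022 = -5808181994234.67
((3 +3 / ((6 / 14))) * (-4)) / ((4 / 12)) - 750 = -870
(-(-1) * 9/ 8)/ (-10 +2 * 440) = 3/ 2320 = 0.00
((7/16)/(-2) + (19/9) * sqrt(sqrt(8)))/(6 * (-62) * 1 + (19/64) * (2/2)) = 14/23789-1216 * 2^(3/4)/214101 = -0.01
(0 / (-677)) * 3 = 0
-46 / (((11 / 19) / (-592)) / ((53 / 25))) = 27422624 / 275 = 99718.63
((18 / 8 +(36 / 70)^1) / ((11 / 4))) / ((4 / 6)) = 1161 / 770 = 1.51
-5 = -5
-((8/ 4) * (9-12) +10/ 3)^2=-7.11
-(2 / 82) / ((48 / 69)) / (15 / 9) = -69 / 3280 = -0.02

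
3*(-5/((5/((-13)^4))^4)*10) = -3992499655099079046/25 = -159699986203963161.84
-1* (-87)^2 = -7569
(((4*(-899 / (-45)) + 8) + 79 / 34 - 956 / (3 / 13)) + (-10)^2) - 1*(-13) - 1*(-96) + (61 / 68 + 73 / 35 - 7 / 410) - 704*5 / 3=-4403219137 / 878220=-5013.80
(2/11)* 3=0.55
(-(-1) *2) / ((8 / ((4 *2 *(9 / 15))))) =6 / 5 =1.20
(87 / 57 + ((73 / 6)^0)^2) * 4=192 / 19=10.11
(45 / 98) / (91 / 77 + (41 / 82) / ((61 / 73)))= 30195 / 117061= 0.26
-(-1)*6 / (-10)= -3 / 5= -0.60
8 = 8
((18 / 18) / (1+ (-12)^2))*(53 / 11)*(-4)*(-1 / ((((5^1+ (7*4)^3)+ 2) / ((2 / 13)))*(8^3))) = 0.00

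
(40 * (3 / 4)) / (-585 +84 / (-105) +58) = -0.06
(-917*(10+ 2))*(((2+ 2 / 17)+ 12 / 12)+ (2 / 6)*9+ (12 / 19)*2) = -26233536 / 323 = -81218.38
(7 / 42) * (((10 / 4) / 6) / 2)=5 / 144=0.03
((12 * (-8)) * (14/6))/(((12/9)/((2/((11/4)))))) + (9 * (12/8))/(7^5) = -45176919/369754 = -122.18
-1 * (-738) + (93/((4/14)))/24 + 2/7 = 84207/112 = 751.85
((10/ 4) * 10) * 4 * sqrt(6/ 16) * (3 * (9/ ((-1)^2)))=1653.41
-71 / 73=-0.97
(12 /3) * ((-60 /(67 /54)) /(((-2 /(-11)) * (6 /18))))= -213840 /67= -3191.64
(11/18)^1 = 11/18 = 0.61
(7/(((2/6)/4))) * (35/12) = 245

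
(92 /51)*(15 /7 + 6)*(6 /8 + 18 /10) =1311 /35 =37.46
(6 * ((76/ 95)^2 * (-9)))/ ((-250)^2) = -216/ 390625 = -0.00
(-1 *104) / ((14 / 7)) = -52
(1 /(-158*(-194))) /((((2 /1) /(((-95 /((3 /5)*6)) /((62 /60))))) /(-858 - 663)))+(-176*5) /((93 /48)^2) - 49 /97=-13802997493 /58913144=-234.29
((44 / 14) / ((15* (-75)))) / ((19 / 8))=-176 / 149625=-0.00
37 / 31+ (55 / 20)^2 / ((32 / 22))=50733 / 7936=6.39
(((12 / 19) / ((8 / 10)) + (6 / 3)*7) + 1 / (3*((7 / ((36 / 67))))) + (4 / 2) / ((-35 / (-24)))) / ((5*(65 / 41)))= 4224107 / 2068625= 2.04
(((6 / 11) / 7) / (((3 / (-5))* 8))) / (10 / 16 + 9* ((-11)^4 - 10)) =-10 / 81114649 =-0.00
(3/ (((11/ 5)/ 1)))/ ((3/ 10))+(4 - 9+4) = 39/ 11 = 3.55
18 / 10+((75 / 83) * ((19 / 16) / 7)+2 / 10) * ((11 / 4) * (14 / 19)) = 634807 / 252320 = 2.52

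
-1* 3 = -3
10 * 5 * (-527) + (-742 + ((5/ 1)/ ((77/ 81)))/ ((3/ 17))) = -2083789/ 77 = -27062.19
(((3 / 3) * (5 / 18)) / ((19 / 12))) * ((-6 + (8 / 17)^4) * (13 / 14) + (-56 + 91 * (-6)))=-1183960630 / 11108293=-106.58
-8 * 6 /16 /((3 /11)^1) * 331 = -3641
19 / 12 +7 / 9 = 85 / 36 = 2.36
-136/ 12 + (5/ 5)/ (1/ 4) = -22/ 3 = -7.33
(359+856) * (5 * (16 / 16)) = 6075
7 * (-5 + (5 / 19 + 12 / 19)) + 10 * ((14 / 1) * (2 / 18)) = -2254 / 171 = -13.18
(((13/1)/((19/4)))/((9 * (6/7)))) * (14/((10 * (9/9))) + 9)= 9464/2565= 3.69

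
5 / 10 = 1 / 2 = 0.50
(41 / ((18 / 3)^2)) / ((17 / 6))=41 / 102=0.40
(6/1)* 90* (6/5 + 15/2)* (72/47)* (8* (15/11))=40590720/517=78512.03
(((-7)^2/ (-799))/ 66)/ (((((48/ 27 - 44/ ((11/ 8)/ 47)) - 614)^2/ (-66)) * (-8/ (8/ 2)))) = -3969/ 579674685368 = -0.00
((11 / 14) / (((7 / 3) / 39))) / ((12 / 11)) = 4719 / 392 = 12.04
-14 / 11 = -1.27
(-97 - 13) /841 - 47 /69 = -47117 /58029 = -0.81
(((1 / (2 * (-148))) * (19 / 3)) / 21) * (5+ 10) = -95 / 6216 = -0.02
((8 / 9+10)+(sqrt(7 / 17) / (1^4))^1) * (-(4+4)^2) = -6272 / 9 - 64 * sqrt(119) / 17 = -737.96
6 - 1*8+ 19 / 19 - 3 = -4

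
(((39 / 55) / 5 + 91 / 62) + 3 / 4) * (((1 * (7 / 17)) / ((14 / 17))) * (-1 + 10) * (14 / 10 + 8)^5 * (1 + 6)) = 1162559702318301 / 213125000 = 5454825.58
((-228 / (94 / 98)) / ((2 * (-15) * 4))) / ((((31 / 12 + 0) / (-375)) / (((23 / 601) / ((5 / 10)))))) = -19271700 / 875657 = -22.01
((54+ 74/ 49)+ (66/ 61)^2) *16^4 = 677285986304/ 182329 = 3714636.65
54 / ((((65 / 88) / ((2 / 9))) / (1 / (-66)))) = -16 / 65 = -0.25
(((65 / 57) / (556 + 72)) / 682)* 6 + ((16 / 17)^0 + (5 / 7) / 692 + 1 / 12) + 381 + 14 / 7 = 5677533021487 / 14781993996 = 384.08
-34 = -34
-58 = -58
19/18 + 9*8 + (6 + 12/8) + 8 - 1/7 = 5570/63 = 88.41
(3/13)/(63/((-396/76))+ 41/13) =-11/426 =-0.03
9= 9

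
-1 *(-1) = 1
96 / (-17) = -96 / 17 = -5.65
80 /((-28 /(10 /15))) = -40 /21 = -1.90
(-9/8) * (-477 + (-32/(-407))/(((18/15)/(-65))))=1762851/3256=541.42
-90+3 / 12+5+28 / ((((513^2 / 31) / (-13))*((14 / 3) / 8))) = -29763889 / 350892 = -84.82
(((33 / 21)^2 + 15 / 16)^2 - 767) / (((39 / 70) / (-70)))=11607672775 / 122304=94908.37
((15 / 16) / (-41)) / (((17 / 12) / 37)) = -1665 / 2788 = -0.60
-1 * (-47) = 47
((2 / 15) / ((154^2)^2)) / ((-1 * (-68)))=1 / 286848814560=0.00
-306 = -306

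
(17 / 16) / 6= 17 / 96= 0.18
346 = 346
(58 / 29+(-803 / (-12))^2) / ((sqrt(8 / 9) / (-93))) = -19998007*sqrt(2) / 64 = -441897.70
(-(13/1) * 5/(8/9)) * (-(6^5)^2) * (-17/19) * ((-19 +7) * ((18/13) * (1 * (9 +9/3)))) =14987146383360/19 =788797178071.58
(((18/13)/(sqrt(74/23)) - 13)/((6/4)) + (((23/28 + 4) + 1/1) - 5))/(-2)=659/168 - 3 * sqrt(1702)/481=3.67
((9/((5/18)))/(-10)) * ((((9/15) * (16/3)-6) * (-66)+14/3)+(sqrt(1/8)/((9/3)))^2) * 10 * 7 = -4297419/100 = -42974.19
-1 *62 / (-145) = 62 / 145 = 0.43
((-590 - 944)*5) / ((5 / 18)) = -27612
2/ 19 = 0.11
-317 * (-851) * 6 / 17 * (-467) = -755887134 / 17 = -44463949.06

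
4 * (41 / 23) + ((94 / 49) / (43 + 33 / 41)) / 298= 2150510065 / 301589708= 7.13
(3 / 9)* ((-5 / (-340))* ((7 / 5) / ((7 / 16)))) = 0.02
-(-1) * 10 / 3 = 10 / 3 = 3.33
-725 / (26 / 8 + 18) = -580 / 17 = -34.12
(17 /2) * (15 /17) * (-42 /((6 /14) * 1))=-735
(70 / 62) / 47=35 / 1457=0.02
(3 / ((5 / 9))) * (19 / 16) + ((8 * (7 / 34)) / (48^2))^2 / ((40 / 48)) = 512376241 / 79902720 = 6.41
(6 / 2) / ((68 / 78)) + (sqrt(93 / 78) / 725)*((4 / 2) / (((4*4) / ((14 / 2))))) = 3.44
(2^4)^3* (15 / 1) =61440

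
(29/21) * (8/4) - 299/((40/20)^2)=-6047/84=-71.99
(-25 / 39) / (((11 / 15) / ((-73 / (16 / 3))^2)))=-5995125 / 36608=-163.77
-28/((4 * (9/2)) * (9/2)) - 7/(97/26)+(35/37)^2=-14275177/10756233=-1.33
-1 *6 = -6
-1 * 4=-4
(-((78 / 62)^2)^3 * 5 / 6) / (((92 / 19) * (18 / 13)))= -160949946105 / 326601354608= -0.49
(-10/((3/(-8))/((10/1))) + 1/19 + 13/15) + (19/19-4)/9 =25389/95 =267.25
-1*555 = -555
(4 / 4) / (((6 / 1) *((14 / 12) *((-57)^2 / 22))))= 22 / 22743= 0.00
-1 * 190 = -190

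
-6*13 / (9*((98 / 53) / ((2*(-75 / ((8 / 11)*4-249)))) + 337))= -189475 / 7433984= -0.03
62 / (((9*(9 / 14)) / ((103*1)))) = 89404 / 81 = 1103.75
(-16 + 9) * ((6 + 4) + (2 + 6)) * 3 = -378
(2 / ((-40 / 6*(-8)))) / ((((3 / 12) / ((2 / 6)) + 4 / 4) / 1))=3 / 140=0.02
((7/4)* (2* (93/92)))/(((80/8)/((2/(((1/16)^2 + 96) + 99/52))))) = 270816/37471255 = 0.01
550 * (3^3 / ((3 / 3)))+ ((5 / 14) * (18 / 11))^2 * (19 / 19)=88047675 / 5929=14850.34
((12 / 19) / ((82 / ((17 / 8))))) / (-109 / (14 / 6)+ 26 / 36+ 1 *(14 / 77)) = -35343 / 98922094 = -0.00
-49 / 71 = -0.69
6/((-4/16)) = -24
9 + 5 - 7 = 7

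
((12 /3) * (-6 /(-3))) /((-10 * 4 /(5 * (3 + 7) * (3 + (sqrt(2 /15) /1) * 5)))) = -48.26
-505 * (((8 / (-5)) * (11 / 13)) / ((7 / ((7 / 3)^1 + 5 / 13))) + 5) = -8019097 / 3549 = -2259.54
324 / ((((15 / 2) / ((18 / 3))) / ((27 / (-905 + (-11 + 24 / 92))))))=-402408 / 52655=-7.64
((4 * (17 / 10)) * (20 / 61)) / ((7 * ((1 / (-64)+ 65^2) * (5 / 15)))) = 8704 / 38486791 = 0.00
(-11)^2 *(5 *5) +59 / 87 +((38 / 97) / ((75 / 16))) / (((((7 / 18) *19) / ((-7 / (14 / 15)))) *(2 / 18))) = 893453926 / 295365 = 3024.91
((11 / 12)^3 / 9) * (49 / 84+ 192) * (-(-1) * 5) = 15379705 / 186624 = 82.41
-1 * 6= -6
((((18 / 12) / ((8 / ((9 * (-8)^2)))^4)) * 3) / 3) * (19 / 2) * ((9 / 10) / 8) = 215410752 / 5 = 43082150.40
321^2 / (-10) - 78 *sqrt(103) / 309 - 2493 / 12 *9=-243477 / 20 - 26 *sqrt(103) / 103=-12176.41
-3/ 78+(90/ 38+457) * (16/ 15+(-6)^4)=232374257/ 390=595831.43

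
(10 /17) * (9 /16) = 45 /136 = 0.33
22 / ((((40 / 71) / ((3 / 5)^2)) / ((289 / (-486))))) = -8.36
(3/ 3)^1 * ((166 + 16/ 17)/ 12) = 473/ 34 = 13.91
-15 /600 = -1 /40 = -0.02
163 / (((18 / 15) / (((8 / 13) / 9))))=3260 / 351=9.29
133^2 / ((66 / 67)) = 1185163 / 66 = 17957.02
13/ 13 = 1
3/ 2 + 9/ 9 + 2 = 9/ 2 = 4.50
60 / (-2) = -30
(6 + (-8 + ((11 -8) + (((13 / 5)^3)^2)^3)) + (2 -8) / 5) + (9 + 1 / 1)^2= 112455787658744502504 / 3814697265625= 29479610.00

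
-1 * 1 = -1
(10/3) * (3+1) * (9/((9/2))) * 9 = 240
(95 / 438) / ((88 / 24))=95 / 1606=0.06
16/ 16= 1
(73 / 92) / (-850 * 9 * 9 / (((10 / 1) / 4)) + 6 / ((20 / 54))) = -365 / 12660948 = -0.00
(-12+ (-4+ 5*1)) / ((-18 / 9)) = 11 / 2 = 5.50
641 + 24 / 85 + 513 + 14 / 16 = 785507 / 680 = 1155.16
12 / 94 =6 / 47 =0.13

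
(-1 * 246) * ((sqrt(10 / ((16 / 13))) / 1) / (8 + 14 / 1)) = -123 * sqrt(130) / 44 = -31.87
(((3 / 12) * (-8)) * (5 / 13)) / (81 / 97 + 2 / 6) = -291 / 442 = -0.66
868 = 868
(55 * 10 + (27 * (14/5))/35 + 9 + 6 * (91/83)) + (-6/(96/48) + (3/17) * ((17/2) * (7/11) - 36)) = 434075743/776050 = 559.34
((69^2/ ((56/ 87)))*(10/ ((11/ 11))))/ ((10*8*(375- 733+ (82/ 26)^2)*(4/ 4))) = -23333661/ 8783936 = -2.66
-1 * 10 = -10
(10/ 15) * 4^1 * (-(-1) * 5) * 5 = 200/ 3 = 66.67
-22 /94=-11 /47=-0.23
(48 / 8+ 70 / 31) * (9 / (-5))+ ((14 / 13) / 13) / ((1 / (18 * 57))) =1837044 / 26195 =70.13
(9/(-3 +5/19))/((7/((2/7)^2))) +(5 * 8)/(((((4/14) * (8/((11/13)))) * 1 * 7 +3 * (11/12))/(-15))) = -117880563/4249427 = -27.74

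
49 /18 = 2.72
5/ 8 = 0.62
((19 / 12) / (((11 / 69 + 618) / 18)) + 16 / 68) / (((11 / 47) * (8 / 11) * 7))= 1128235 / 4777136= 0.24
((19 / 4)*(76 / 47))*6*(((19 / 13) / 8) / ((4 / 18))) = 37.89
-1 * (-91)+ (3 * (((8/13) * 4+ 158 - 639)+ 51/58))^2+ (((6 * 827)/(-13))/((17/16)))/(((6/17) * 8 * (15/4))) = 17511555936803/8527740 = 2053481.45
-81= -81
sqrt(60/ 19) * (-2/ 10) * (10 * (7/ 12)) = -7 * sqrt(285)/ 57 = -2.07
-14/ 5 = -2.80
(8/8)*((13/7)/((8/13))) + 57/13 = 5389/728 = 7.40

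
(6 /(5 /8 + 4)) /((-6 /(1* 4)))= -32 /37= -0.86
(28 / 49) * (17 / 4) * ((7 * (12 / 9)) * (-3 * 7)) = -476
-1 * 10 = -10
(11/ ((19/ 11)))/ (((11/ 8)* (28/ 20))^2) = 1.72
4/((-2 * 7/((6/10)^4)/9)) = -1458/4375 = -0.33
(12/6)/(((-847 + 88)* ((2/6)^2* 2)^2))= -27/506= -0.05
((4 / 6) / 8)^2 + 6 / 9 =97 / 144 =0.67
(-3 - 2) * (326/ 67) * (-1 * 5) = 8150/ 67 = 121.64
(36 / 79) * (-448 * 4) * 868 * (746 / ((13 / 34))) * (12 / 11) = -1508676387.10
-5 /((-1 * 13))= 5 /13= 0.38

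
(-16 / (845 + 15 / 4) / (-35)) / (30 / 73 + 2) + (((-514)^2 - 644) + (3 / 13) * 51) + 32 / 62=138832810297201 / 526751225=263564.29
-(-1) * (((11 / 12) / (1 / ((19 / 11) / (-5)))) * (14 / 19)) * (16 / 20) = -14 / 75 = -0.19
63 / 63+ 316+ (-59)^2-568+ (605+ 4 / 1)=3839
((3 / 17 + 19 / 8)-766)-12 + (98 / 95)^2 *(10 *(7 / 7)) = -187744817 / 245480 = -764.81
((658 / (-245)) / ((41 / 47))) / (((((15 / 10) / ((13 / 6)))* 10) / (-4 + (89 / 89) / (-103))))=1694303 / 950175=1.78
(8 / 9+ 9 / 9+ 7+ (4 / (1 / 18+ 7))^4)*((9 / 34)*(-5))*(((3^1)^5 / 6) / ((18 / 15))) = -1776383661150 / 4422458897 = -401.67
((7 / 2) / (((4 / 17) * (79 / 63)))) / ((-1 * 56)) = -0.21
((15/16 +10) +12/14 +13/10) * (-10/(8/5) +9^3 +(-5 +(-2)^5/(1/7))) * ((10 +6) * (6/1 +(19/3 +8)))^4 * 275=11293557597959296000/567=19918091001691880.07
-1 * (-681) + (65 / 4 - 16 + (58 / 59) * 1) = 161007 / 236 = 682.23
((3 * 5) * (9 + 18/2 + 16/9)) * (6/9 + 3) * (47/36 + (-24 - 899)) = -162420995/162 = -1002598.73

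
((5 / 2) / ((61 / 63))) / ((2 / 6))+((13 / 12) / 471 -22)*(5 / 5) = -14.25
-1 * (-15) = 15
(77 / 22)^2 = 49 / 4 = 12.25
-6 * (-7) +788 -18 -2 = 810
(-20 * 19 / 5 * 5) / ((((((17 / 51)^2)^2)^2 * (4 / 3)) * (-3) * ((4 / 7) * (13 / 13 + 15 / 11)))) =47993715 / 104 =461478.03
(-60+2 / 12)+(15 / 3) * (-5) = -509 / 6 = -84.83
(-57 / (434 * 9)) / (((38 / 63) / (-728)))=546 / 31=17.61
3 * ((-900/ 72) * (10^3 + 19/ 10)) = -150285/ 4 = -37571.25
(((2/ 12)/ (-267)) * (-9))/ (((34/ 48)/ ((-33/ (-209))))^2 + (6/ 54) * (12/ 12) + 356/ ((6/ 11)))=2592/ 310461281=0.00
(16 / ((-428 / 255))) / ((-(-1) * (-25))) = 204 / 535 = 0.38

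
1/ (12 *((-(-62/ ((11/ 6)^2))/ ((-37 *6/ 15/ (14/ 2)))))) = -4477/ 468720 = -0.01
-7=-7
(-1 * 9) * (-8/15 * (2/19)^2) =96/1805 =0.05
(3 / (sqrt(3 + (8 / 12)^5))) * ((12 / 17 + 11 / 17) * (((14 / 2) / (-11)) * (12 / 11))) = -52164 * sqrt(2283) / 1565377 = -1.59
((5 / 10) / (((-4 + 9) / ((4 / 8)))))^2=1 / 400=0.00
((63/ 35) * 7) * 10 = 126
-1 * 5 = -5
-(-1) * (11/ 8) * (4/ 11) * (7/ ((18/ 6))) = 7/ 6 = 1.17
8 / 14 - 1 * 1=-3 / 7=-0.43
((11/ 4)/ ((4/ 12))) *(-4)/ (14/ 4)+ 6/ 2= -45/ 7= -6.43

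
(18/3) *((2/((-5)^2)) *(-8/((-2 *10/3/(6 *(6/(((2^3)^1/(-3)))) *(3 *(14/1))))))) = -40824/125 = -326.59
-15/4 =-3.75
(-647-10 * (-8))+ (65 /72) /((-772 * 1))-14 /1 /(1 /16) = -43967009 /55584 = -791.00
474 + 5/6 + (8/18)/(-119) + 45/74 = 18840170/39627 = 475.44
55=55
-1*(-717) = 717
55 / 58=0.95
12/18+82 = 248/3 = 82.67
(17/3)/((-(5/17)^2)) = -4913/75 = -65.51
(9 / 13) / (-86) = -9 / 1118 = -0.01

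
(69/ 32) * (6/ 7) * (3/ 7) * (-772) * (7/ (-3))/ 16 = 39951/ 448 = 89.18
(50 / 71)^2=2500 / 5041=0.50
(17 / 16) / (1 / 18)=153 / 8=19.12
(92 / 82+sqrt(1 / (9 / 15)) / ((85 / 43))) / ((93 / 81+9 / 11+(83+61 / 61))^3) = 375505713 * sqrt(15) / 1414729576345280+602555679 / 341199486059744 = 0.00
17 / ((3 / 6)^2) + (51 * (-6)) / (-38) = 1445 / 19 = 76.05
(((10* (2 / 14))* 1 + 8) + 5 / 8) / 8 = 563 / 448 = 1.26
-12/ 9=-4/ 3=-1.33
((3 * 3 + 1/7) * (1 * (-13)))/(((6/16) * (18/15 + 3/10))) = -13312/63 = -211.30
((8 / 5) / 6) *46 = 184 / 15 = 12.27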